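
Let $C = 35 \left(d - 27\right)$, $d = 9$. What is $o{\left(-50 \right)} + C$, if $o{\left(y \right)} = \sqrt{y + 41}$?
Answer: $-630 + 3 i \approx -630.0 + 3.0 i$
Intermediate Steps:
$C = -630$ ($C = 35 \left(9 - 27\right) = 35 \left(-18\right) = -630$)
$o{\left(y \right)} = \sqrt{41 + y}$
$o{\left(-50 \right)} + C = \sqrt{41 - 50} - 630 = \sqrt{-9} - 630 = 3 i - 630 = -630 + 3 i$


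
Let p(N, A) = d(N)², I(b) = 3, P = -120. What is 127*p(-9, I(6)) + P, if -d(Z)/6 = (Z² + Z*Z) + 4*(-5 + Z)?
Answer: 51370872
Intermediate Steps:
d(Z) = 120 - 24*Z - 12*Z² (d(Z) = -6*((Z² + Z*Z) + 4*(-5 + Z)) = -6*((Z² + Z²) + (-20 + 4*Z)) = -6*(2*Z² + (-20 + 4*Z)) = -6*(-20 + 2*Z² + 4*Z) = 120 - 24*Z - 12*Z²)
p(N, A) = (120 - 24*N - 12*N²)²
127*p(-9, I(6)) + P = 127*(144*(-10 + (-9)² + 2*(-9))²) - 120 = 127*(144*(-10 + 81 - 18)²) - 120 = 127*(144*53²) - 120 = 127*(144*2809) - 120 = 127*404496 - 120 = 51370992 - 120 = 51370872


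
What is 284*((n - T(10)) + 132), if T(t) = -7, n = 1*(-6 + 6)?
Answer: 39476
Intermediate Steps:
n = 0 (n = 1*0 = 0)
284*((n - T(10)) + 132) = 284*((0 - 1*(-7)) + 132) = 284*((0 + 7) + 132) = 284*(7 + 132) = 284*139 = 39476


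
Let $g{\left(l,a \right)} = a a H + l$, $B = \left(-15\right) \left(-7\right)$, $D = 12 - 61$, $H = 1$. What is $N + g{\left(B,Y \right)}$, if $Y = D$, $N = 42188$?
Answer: $44694$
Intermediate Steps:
$D = -49$
$B = 105$
$Y = -49$
$g{\left(l,a \right)} = l + a^{2}$ ($g{\left(l,a \right)} = a a 1 + l = a^{2} \cdot 1 + l = a^{2} + l = l + a^{2}$)
$N + g{\left(B,Y \right)} = 42188 + \left(105 + \left(-49\right)^{2}\right) = 42188 + \left(105 + 2401\right) = 42188 + 2506 = 44694$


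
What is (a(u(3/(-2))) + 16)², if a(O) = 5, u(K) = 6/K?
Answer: 441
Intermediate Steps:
(a(u(3/(-2))) + 16)² = (5 + 16)² = 21² = 441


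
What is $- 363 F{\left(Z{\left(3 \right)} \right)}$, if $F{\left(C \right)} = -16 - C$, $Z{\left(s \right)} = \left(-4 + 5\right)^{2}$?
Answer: $6171$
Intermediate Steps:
$Z{\left(s \right)} = 1$ ($Z{\left(s \right)} = 1^{2} = 1$)
$- 363 F{\left(Z{\left(3 \right)} \right)} = - 363 \left(-16 - 1\right) = \left(-363\right) \left(-17\right) = 6171$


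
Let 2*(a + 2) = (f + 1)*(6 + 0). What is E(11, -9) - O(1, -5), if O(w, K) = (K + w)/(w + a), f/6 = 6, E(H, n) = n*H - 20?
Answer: -6543/55 ≈ -118.96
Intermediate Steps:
E(H, n) = -20 + H*n (E(H, n) = H*n - 20 = -20 + H*n)
f = 36 (f = 6*6 = 36)
a = 109 (a = -2 + ((36 + 1)*(6 + 0))/2 = -2 + (37*6)/2 = -2 + (½)*222 = -2 + 111 = 109)
O(w, K) = (K + w)/(109 + w) (O(w, K) = (K + w)/(w + 109) = (K + w)/(109 + w))
E(11, -9) - O(1, -5) = (-20 + 11*(-9)) - (-5 + 1)/(109 + 1) = (-20 - 99) - (-4)/110 = -119 - (-4)/110 = -119 - 1*(-2/55) = -119 + 2/55 = -6543/55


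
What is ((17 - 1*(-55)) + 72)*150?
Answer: 21600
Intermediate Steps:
((17 - 1*(-55)) + 72)*150 = ((17 + 55) + 72)*150 = (72 + 72)*150 = 144*150 = 21600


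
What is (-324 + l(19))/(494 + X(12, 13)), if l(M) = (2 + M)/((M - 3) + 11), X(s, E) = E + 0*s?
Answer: -2909/4563 ≈ -0.63752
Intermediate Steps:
X(s, E) = E (X(s, E) = E + 0 = E)
l(M) = (2 + M)/(8 + M) (l(M) = (2 + M)/((-3 + M) + 11) = (2 + M)/(8 + M))
(-324 + l(19))/(494 + X(12, 13)) = (-324 + (2 + 19)/(8 + 19))/(494 + 13) = (-324 + 21/27)/507 = (-324 + (1/27)*21)*(1/507) = (-324 + 7/9)*(1/507) = -2909/9*1/507 = -2909/4563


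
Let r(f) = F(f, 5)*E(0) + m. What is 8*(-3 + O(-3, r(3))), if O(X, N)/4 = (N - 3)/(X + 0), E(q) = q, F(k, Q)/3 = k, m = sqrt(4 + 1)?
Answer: 8 - 32*sqrt(5)/3 ≈ -15.851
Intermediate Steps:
m = sqrt(5) ≈ 2.2361
F(k, Q) = 3*k
r(f) = sqrt(5) (r(f) = (3*f)*0 + sqrt(5) = 0 + sqrt(5) = sqrt(5))
O(X, N) = 4*(-3 + N)/X (O(X, N) = 4*((N - 3)/(X + 0)) = 4*((-3 + N)/X) = 4*(-3 + N)/X)
8*(-3 + O(-3, r(3))) = 8*(-3 + 4*(-3 + sqrt(5))/(-3)) = 8*(-3 + 4*(-1/3)*(-3 + sqrt(5))) = 8*(-3 + (4 - 4*sqrt(5)/3)) = 8*(1 - 4*sqrt(5)/3) = 8 - 32*sqrt(5)/3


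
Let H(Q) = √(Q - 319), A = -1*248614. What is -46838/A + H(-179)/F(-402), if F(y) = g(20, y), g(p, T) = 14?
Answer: 23419/124307 + I*√498/14 ≈ 0.1884 + 1.594*I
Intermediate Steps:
F(y) = 14
A = -248614
H(Q) = √(-319 + Q)
-46838/A + H(-179)/F(-402) = -46838/(-248614) + √(-319 - 179)/14 = -46838*(-1/248614) + √(-498)*(1/14) = 23419/124307 + (I*√498)*(1/14) = 23419/124307 + I*√498/14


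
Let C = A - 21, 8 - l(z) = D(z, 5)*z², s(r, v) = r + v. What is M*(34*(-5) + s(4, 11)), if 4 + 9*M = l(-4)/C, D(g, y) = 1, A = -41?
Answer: 200/3 ≈ 66.667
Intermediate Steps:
l(z) = 8 - z²
C = -62 (C = -41 - 21 = -62)
M = -40/93 (M = -4/9 + ((8 - 1*(-4)²)/(-62))/9 = -4/9 + ((8 - 1*16)*(-1/62))/9 = -4/9 + ((8 - 16)*(-1/62))/9 = -4/9 + (-8*(-1/62))/9 = -4/9 + (⅑)*(4/31) = -4/9 + 4/279 = -40/93 ≈ -0.43011)
M*(34*(-5) + s(4, 11)) = -40*(34*(-5) + (4 + 11))/93 = -40*(-170 + 15)/93 = -40/93*(-155) = 200/3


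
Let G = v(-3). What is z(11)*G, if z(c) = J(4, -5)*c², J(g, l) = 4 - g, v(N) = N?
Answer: 0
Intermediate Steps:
G = -3
z(c) = 0 (z(c) = (4 - 1*4)*c² = (4 - 4)*c² = 0*c² = 0)
z(11)*G = 0*(-3) = 0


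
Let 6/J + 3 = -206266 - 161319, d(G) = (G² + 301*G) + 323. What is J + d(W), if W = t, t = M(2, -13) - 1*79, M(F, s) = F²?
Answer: -3055942841/183794 ≈ -16627.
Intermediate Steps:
t = -75 (t = 2² - 1*79 = 4 - 79 = -75)
W = -75
d(G) = 323 + G² + 301*G
J = -3/183794 (J = 6/(-3 + (-206266 - 161319)) = 6/(-3 - 367585) = 6/(-367588) = 6*(-1/367588) = -3/183794 ≈ -1.6323e-5)
J + d(W) = -3/183794 + (323 + (-75)² + 301*(-75)) = -3/183794 + (323 + 5625 - 22575) = -3/183794 - 16627 = -3055942841/183794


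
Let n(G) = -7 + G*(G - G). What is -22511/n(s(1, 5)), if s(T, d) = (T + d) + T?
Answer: 22511/7 ≈ 3215.9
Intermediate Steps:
s(T, d) = d + 2*T
n(G) = -7 (n(G) = -7 + G*0 = -7 + 0 = -7)
-22511/n(s(1, 5)) = -22511/(-7) = -22511*(-⅐) = 22511/7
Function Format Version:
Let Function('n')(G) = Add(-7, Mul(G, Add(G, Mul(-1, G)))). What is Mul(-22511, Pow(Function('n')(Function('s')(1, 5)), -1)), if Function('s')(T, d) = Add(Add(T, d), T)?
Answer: Rational(22511, 7) ≈ 3215.9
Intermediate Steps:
Function('s')(T, d) = Add(d, Mul(2, T))
Function('n')(G) = -7 (Function('n')(G) = Add(-7, Mul(G, 0)) = Add(-7, 0) = -7)
Mul(-22511, Pow(Function('n')(Function('s')(1, 5)), -1)) = Mul(-22511, Pow(-7, -1)) = Mul(-22511, Rational(-1, 7)) = Rational(22511, 7)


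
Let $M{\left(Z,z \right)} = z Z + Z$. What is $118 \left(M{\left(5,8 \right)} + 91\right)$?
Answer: $16048$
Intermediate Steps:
$M{\left(Z,z \right)} = Z + Z z$ ($M{\left(Z,z \right)} = Z z + Z = Z + Z z$)
$118 \left(M{\left(5,8 \right)} + 91\right) = 118 \left(5 \left(1 + 8\right) + 91\right) = 118 \left(5 \cdot 9 + 91\right) = 118 \left(45 + 91\right) = 118 \cdot 136 = 16048$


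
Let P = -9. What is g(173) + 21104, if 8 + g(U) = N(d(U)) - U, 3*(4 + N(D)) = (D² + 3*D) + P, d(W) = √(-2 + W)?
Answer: 20973 + 3*√19 ≈ 20986.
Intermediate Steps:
N(D) = -7 + D + D²/3 (N(D) = -4 + ((D² + 3*D) - 9)/3 = -4 + (-9 + D² + 3*D)/3 = -4 + (-3 + D + D²/3) = -7 + D + D²/3)
g(U) = -47/3 + √(-2 + U) - 2*U/3 (g(U) = -8 + ((-7 + √(-2 + U) + (√(-2 + U))²/3) - U) = -8 + ((-7 + √(-2 + U) + (-2 + U)/3) - U) = -8 + ((-7 + √(-2 + U) + (-⅔ + U/3)) - U) = -8 + ((-23/3 + √(-2 + U) + U/3) - U) = -8 + (-23/3 + √(-2 + U) - 2*U/3) = -47/3 + √(-2 + U) - 2*U/3)
g(173) + 21104 = (-47/3 + √(-2 + 173) - ⅔*173) + 21104 = (-47/3 + √171 - 346/3) + 21104 = (-47/3 + 3*√19 - 346/3) + 21104 = (-131 + 3*√19) + 21104 = 20973 + 3*√19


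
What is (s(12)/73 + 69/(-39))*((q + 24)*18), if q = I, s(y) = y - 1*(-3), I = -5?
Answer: -507528/949 ≈ -534.80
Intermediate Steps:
s(y) = 3 + y (s(y) = y + 3 = 3 + y)
q = -5
(s(12)/73 + 69/(-39))*((q + 24)*18) = ((3 + 12)/73 + 69/(-39))*((-5 + 24)*18) = (15*(1/73) + 69*(-1/39))*(19*18) = (15/73 - 23/13)*342 = -1484/949*342 = -507528/949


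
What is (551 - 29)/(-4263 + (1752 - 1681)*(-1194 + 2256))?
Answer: 174/23713 ≈ 0.0073377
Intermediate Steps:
(551 - 29)/(-4263 + (1752 - 1681)*(-1194 + 2256)) = 522/(-4263 + 71*1062) = 522/(-4263 + 75402) = 522/71139 = 522*(1/71139) = 174/23713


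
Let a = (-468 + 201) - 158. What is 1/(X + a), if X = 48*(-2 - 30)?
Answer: -1/1961 ≈ -0.00050994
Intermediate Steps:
X = -1536 (X = 48*(-32) = -1536)
a = -425 (a = -267 - 158 = -425)
1/(X + a) = 1/(-1536 - 425) = 1/(-1961) = -1/1961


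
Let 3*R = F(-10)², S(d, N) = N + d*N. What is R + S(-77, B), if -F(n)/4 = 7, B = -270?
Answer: 62344/3 ≈ 20781.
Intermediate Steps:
F(n) = -28 (F(n) = -4*7 = -28)
S(d, N) = N + N*d
R = 784/3 (R = (⅓)*(-28)² = (⅓)*784 = 784/3 ≈ 261.33)
R + S(-77, B) = 784/3 - 270*(1 - 77) = 784/3 - 270*(-76) = 784/3 + 20520 = 62344/3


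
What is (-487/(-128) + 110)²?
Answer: 212197489/16384 ≈ 12952.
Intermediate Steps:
(-487/(-128) + 110)² = (-487*(-1/128) + 110)² = (487/128 + 110)² = (14567/128)² = 212197489/16384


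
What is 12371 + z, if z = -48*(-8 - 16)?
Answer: 13523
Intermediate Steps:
z = 1152 (z = -48*(-24) = 1152)
12371 + z = 12371 + 1152 = 13523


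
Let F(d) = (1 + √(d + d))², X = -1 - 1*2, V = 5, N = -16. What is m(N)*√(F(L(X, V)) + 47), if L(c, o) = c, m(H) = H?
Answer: -16*√(42 + 2*I*√6) ≈ -103.87 - 6.0372*I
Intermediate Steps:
X = -3 (X = -1 - 2 = -3)
F(d) = (1 + √2*√d)² (F(d) = (1 + √(2*d))² = (1 + √2*√d)²)
m(N)*√(F(L(X, V)) + 47) = -16*√((1 + √2*√(-3))² + 47) = -16*√((1 + √2*(I*√3))² + 47) = -16*√((1 + I*√6)² + 47) = -16*√(47 + (1 + I*√6)²)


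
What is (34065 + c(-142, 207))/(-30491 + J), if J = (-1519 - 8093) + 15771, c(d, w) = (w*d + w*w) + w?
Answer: -47727/24332 ≈ -1.9615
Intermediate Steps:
c(d, w) = w + w² + d*w (c(d, w) = (d*w + w²) + w = (w² + d*w) + w = w + w² + d*w)
J = 6159 (J = -9612 + 15771 = 6159)
(34065 + c(-142, 207))/(-30491 + J) = (34065 + 207*(1 - 142 + 207))/(-30491 + 6159) = (34065 + 207*66)/(-24332) = (34065 + 13662)*(-1/24332) = 47727*(-1/24332) = -47727/24332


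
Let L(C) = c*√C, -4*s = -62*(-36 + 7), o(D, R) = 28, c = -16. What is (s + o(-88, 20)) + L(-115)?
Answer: -843/2 - 16*I*√115 ≈ -421.5 - 171.58*I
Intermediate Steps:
s = -899/2 (s = -(-31)*(-36 + 7)/2 = -(-31)*(-29)/2 = -¼*1798 = -899/2 ≈ -449.50)
L(C) = -16*√C
(s + o(-88, 20)) + L(-115) = (-899/2 + 28) - 16*I*√115 = -843/2 - 16*I*√115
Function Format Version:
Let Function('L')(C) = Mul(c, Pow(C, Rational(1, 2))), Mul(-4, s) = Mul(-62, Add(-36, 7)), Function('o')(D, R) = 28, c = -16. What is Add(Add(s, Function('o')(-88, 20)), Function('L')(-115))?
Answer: Add(Rational(-843, 2), Mul(-16, I, Pow(115, Rational(1, 2)))) ≈ Add(-421.50, Mul(-171.58, I))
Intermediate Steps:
s = Rational(-899, 2) (s = Mul(Rational(-1, 4), Mul(-62, Add(-36, 7))) = Mul(Rational(-1, 4), Mul(-62, -29)) = Mul(Rational(-1, 4), 1798) = Rational(-899, 2) ≈ -449.50)
Function('L')(C) = Mul(-16, Pow(C, Rational(1, 2)))
Add(Add(s, Function('o')(-88, 20)), Function('L')(-115)) = Add(Add(Rational(-899, 2), 28), Mul(-16, Pow(-115, Rational(1, 2)))) = Add(Rational(-843, 2), Mul(-16, Mul(I, Pow(115, Rational(1, 2))))) = Add(Rational(-843, 2), Mul(-16, I, Pow(115, Rational(1, 2))))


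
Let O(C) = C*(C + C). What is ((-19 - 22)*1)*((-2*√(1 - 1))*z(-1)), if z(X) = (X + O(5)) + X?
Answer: 0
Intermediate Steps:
O(C) = 2*C² (O(C) = C*(2*C) = 2*C²)
z(X) = 50 + 2*X (z(X) = (X + 2*5²) + X = (X + 2*25) + X = (X + 50) + X = (50 + X) + X = 50 + 2*X)
((-19 - 22)*1)*((-2*√(1 - 1))*z(-1)) = ((-19 - 22)*1)*((-2*√(1 - 1))*(50 + 2*(-1))) = (-41*1)*((-2*√0)*(50 - 2)) = -41*(-2*0)*48 = -0*48 = -41*0 = 0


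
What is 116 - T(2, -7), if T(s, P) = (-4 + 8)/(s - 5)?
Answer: 352/3 ≈ 117.33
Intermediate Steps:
T(s, P) = 4/(-5 + s)
116 - T(2, -7) = 116 - 4/(-5 + 2) = 116 - 4/(-3) = 116 - 4*(-1)/3 = 116 - 1*(-4/3) = 116 + 4/3 = 352/3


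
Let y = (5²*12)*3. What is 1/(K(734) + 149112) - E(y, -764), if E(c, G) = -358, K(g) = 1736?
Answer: 54003585/150848 ≈ 358.00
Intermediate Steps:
y = 900 (y = (25*12)*3 = 300*3 = 900)
1/(K(734) + 149112) - E(y, -764) = 1/(1736 + 149112) - 1*(-358) = 1/150848 + 358 = 54003585/150848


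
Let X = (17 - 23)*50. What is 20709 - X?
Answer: 21009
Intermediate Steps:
X = -300 (X = -6*50 = -300)
20709 - X = 20709 - 1*(-300) = 20709 + 300 = 21009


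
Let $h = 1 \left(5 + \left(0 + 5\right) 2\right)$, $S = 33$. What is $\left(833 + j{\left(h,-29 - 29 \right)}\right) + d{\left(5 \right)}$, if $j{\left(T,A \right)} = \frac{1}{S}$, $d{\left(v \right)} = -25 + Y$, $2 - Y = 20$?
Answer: $\frac{26071}{33} \approx 790.03$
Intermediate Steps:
$Y = -18$ ($Y = 2 - 20 = -18$)
$d{\left(v \right)} = -43$ ($d{\left(v \right)} = -25 - 18 = -43$)
$h = 15$ ($h = 1 \left(5 + 5 \cdot 2\right) = 1 \left(5 + 10\right) = 1 \cdot 15 = 15$)
$j{\left(T,A \right)} = \frac{1}{33}$
$\left(833 + j{\left(h,-29 - 29 \right)}\right) + d{\left(5 \right)} = \left(833 + \frac{1}{33}\right) - 43 = \frac{27490}{33} - 43 = \frac{26071}{33}$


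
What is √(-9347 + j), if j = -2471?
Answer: I*√11818 ≈ 108.71*I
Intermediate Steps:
√(-9347 + j) = √(-9347 - 2471) = √(-11818) = I*√11818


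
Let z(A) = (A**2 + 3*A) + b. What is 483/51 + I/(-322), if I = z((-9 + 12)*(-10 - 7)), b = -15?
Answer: 10481/5474 ≈ 1.9147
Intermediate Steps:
z(A) = -15 + A**2 + 3*A (z(A) = (A**2 + 3*A) - 15 = -15 + A**2 + 3*A)
I = 2433 (I = -15 + ((-9 + 12)*(-10 - 7))**2 + 3*((-9 + 12)*(-10 - 7)) = -15 + (3*(-17))**2 + 3*(3*(-17)) = -15 + (-51)**2 + 3*(-51) = -15 + 2601 - 153 = 2433)
483/51 + I/(-322) = 483/51 + 2433/(-322) = 483*(1/51) + 2433*(-1/322) = 161/17 - 2433/322 = 10481/5474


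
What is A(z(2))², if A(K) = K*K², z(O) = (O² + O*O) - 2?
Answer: 46656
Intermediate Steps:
z(O) = -2 + 2*O² (z(O) = (O² + O²) - 2 = 2*O² - 2 = -2 + 2*O²)
A(K) = K³
A(z(2))² = ((-2 + 2*2²)³)² = ((-2 + 2*4)³)² = ((-2 + 8)³)² = (6³)² = 216² = 46656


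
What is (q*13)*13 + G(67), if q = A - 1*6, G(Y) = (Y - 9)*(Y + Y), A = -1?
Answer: 6589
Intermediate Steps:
G(Y) = 2*Y*(-9 + Y) (G(Y) = (-9 + Y)*(2*Y) = 2*Y*(-9 + Y))
q = -7 (q = -1 - 1*6 = -1 - 6 = -7)
(q*13)*13 + G(67) = -7*13*13 + 2*67*(-9 + 67) = -91*13 + 2*67*58 = -1183 + 7772 = 6589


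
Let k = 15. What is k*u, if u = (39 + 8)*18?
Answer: 12690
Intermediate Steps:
u = 846 (u = 47*18 = 846)
k*u = 15*846 = 12690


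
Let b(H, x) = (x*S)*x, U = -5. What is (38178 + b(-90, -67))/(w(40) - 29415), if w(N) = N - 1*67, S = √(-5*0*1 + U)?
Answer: -909/701 - 4489*I*√5/29442 ≈ -1.2967 - 0.34093*I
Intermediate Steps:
S = I*√5 (S = √(-5*0*1 - 5) = √(0*1 - 5) = √(0 - 5) = √(-5) = I*√5 ≈ 2.2361*I)
w(N) = -67 + N (w(N) = N - 67 = -67 + N)
b(H, x) = I*√5*x² (b(H, x) = (x*(I*√5))*x = (I*x*√5)*x = I*√5*x²)
(38178 + b(-90, -67))/(w(40) - 29415) = (38178 + I*√5*(-67)²)/((-67 + 40) - 29415) = (38178 + I*√5*4489)/(-27 - 29415) = (38178 + 4489*I*√5)/(-29442) = (38178 + 4489*I*√5)*(-1/29442) = -909/701 - 4489*I*√5/29442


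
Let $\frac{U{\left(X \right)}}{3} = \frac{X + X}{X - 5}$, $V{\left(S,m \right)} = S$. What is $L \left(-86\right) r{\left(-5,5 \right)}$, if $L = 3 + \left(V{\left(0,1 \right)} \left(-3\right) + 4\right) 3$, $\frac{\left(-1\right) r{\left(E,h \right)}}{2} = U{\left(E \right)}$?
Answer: $7740$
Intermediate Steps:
$U{\left(X \right)} = \frac{6 X}{-5 + X}$ ($U{\left(X \right)} = 3 \frac{X + X}{X - 5} = 3 \frac{2 X}{-5 + X} = \frac{6 X}{-5 + X}$)
$r{\left(E,h \right)} = - \frac{12 E}{-5 + E}$ ($r{\left(E,h \right)} = - 2 \frac{6 E}{-5 + E} = - \frac{12 E}{-5 + E}$)
$L = 15$ ($L = 3 + \left(0 \left(-3\right) + 4\right) 3 = 3 + \left(0 + 4\right) 3 = 3 + 4 \cdot 3 = 3 + 12 = 15$)
$L \left(-86\right) r{\left(-5,5 \right)} = 15 \left(-86\right) \left(\left(-12\right) \left(-5\right) \frac{1}{-5 - 5}\right) = - 1290 \left(\left(-12\right) \left(-5\right) \frac{1}{-10}\right) = - 1290 \left(\left(-12\right) \left(-5\right) \left(- \frac{1}{10}\right)\right) = \left(-1290\right) \left(-6\right) = 7740$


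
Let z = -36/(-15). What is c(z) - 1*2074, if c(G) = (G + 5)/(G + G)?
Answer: -49739/24 ≈ -2072.5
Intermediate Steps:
z = 12/5 (z = -36*(-1/15) = 12/5 ≈ 2.4000)
c(G) = (5 + G)/(2*G) (c(G) = (5 + G)/((2*G)) = (5 + G)*(1/(2*G)) = (5 + G)/(2*G))
c(z) - 1*2074 = (5 + 12/5)/(2*(12/5)) - 1*2074 = (½)*(5/12)*(37/5) - 2074 = 37/24 - 2074 = -49739/24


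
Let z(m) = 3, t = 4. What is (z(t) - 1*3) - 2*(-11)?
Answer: 22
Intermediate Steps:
(z(t) - 1*3) - 2*(-11) = (3 - 1*3) - 2*(-11) = (3 - 3) + 22 = 0 + 22 = 22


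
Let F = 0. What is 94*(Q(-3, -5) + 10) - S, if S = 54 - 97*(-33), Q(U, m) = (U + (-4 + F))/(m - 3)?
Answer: -8931/4 ≈ -2232.8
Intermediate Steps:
Q(U, m) = (-4 + U)/(-3 + m) (Q(U, m) = (U + (-4 + 0))/(m - 3) = (U - 4)/(-3 + m) = (-4 + U)/(-3 + m))
S = 3255 (S = 54 + 3201 = 3255)
94*(Q(-3, -5) + 10) - S = 94*((-4 - 3)/(-3 - 5) + 10) - 1*3255 = 94*(-7/(-8) + 10) - 3255 = 94*(-⅛*(-7) + 10) - 3255 = 94*(7/8 + 10) - 3255 = 94*(87/8) - 3255 = 4089/4 - 3255 = -8931/4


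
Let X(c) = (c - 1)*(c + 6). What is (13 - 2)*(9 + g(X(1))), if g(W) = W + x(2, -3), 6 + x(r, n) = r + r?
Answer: 77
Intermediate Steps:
x(r, n) = -6 + 2*r (x(r, n) = -6 + (r + r) = -6 + 2*r)
X(c) = (-1 + c)*(6 + c)
g(W) = -2 + W (g(W) = W + (-6 + 2*2) = W + (-6 + 4) = W - 2 = -2 + W)
(13 - 2)*(9 + g(X(1))) = (13 - 2)*(9 + (-2 + (-6 + 1² + 5*1))) = 11*(9 + (-2 + (-6 + 1 + 5))) = 11*(9 + (-2 + 0)) = 11*(9 - 2) = 11*7 = 77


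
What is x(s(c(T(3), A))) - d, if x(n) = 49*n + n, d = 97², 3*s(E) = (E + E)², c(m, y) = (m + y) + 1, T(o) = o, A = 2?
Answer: -7009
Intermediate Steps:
c(m, y) = 1 + m + y
s(E) = 4*E²/3 (s(E) = (E + E)²/3 = (2*E)²/3 = (4*E²)/3 = 4*E²/3)
d = 9409
x(n) = 50*n
x(s(c(T(3), A))) - d = 50*(4*(1 + 3 + 2)²/3) - 1*9409 = 50*((4/3)*6²) - 9409 = 50*((4/3)*36) - 9409 = 50*48 - 9409 = 2400 - 9409 = -7009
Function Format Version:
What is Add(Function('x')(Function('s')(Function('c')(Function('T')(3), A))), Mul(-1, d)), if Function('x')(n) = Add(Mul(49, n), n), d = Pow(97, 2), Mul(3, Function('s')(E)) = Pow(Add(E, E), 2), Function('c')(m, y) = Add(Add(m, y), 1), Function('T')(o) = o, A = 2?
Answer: -7009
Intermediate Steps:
Function('c')(m, y) = Add(1, m, y)
Function('s')(E) = Mul(Rational(4, 3), Pow(E, 2)) (Function('s')(E) = Mul(Rational(1, 3), Pow(Add(E, E), 2)) = Mul(Rational(1, 3), Pow(Mul(2, E), 2)) = Mul(Rational(1, 3), Mul(4, Pow(E, 2))) = Mul(Rational(4, 3), Pow(E, 2)))
d = 9409
Function('x')(n) = Mul(50, n)
Add(Function('x')(Function('s')(Function('c')(Function('T')(3), A))), Mul(-1, d)) = Add(Mul(50, Mul(Rational(4, 3), Pow(Add(1, 3, 2), 2))), Mul(-1, 9409)) = Add(Mul(50, Mul(Rational(4, 3), Pow(6, 2))), -9409) = Add(Mul(50, Mul(Rational(4, 3), 36)), -9409) = Add(Mul(50, 48), -9409) = Add(2400, -9409) = -7009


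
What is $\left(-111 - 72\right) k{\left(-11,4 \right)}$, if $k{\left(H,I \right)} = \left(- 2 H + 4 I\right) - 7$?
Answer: $-5673$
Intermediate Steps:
$k{\left(H,I \right)} = -7 - 2 H + 4 I$
$\left(-111 - 72\right) k{\left(-11,4 \right)} = \left(-111 - 72\right) \left(-7 - -22 + 4 \cdot 4\right) = - 183 \left(-7 + 22 + 16\right) = \left(-183\right) 31 = -5673$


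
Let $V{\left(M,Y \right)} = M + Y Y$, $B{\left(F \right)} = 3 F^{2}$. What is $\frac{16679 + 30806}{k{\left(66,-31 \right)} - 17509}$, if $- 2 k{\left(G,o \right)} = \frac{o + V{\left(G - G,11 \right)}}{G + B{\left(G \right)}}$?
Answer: $- \frac{207889330}{76654417} \approx -2.712$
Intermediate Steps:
$V{\left(M,Y \right)} = M + Y^{2}$
$k{\left(G,o \right)} = - \frac{121 + o}{2 \left(G + 3 G^{2}\right)}$ ($k{\left(G,o \right)} = - \frac{\left(o + \left(\left(G - G\right) + 11^{2}\right)\right) \frac{1}{G + 3 G^{2}}}{2} = - \frac{\left(o + \left(0 + 121\right)\right) \frac{1}{G + 3 G^{2}}}{2} = - \frac{\left(o + 121\right) \frac{1}{G + 3 G^{2}}}{2} = - \frac{\left(121 + o\right) \frac{1}{G + 3 G^{2}}}{2} = - \frac{\frac{1}{G + 3 G^{2}} \left(121 + o\right)}{2} = - \frac{121 + o}{2 \left(G + 3 G^{2}\right)}$)
$\frac{16679 + 30806}{k{\left(66,-31 \right)} - 17509} = \frac{16679 + 30806}{\frac{-121 - -31}{2 \cdot 66 \left(1 + 3 \cdot 66\right)} - 17509} = \frac{47485}{\frac{1}{2} \cdot \frac{1}{66} \frac{1}{1 + 198} \left(-121 + 31\right) - 17509} = \frac{47485}{\frac{1}{2} \cdot \frac{1}{66} \cdot \frac{1}{199} \left(-90\right) - 17509} = \frac{47485}{- \frac{15}{4378} - 17509} = \frac{47485}{- \frac{76654417}{4378}} = 47485 \left(- \frac{4378}{76654417}\right) = - \frac{207889330}{76654417}$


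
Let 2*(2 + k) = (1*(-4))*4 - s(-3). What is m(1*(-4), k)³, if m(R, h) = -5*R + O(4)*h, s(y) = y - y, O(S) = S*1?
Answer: -8000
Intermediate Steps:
O(S) = S
s(y) = 0
k = -10 (k = -2 + ((1*(-4))*4 - 1*0)/2 = -2 + (-4*4 + 0)/2 = -2 + (-16 + 0)/2 = -2 + (½)*(-16) = -2 - 8 = -10)
m(R, h) = -5*R + 4*h
m(1*(-4), k)³ = (-5*(-4) + 4*(-10))³ = (-5*(-4) - 40)³ = (20 - 40)³ = (-20)³ = -8000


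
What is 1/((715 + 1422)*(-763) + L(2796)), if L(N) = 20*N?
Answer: -1/1574611 ≈ -6.3508e-7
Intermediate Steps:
1/((715 + 1422)*(-763) + L(2796)) = 1/((715 + 1422)*(-763) + 20*2796) = 1/(2137*(-763) + 55920) = 1/(-1630531 + 55920) = 1/(-1574611) = -1/1574611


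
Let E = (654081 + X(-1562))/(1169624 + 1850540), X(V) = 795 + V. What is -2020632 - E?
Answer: -3051320338481/1510082 ≈ -2.0206e+6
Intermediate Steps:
E = 326657/1510082 (E = (654081 + (795 - 1562))/(1169624 + 1850540) = (654081 - 767)/3020164 = 653314*(1/3020164) = 326657/1510082 ≈ 0.21632)
-2020632 - E = -2020632 - 1*326657/1510082 = -2020632 - 326657/1510082 = -3051320338481/1510082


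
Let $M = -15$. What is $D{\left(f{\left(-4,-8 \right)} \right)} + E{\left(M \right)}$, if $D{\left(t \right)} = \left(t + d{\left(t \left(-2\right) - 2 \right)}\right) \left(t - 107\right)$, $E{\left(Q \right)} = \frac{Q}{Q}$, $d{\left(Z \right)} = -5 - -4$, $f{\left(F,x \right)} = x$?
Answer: $1036$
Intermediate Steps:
$d{\left(Z \right)} = -1$ ($d{\left(Z \right)} = -5 + 4 = -1$)
$E{\left(Q \right)} = 1$
$D{\left(t \right)} = \left(-1 + t\right) \left(-107 + t\right)$ ($D{\left(t \right)} = \left(t - 1\right) \left(t - 107\right) = \left(-1 + t\right) \left(-107 + t\right)$)
$D{\left(f{\left(-4,-8 \right)} \right)} + E{\left(M \right)} = \left(107 + \left(-8\right)^{2} - -864\right) + 1 = \left(107 + 64 + 864\right) + 1 = 1035 + 1 = 1036$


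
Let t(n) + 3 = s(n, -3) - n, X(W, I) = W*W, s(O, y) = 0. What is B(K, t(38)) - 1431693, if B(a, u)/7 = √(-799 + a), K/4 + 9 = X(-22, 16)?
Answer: -1431693 + 7*√1101 ≈ -1.4315e+6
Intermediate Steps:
X(W, I) = W²
t(n) = -3 - n (t(n) = -3 + (0 - n) = -3 - n)
K = 1900 (K = -36 + 4*(-22)² = -36 + 4*484 = -36 + 1936 = 1900)
B(a, u) = 7*√(-799 + a)
B(K, t(38)) - 1431693 = 7*√(-799 + 1900) - 1431693 = 7*√1101 - 1431693 = -1431693 + 7*√1101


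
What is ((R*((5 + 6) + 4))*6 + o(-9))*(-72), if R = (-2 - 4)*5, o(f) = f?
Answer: 195048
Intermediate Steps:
R = -30 (R = -6*5 = -30)
((R*((5 + 6) + 4))*6 + o(-9))*(-72) = (-30*((5 + 6) + 4)*6 - 9)*(-72) = (-30*(11 + 4)*6 - 9)*(-72) = (-30*15*6 - 9)*(-72) = (-450*6 - 9)*(-72) = (-2700 - 9)*(-72) = -2709*(-72) = 195048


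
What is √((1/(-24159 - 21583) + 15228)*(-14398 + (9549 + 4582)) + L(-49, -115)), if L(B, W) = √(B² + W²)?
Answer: √(-8507156612020950 + 2092330564*√15626)/45742 ≈ 2016.4*I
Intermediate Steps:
√((1/(-24159 - 21583) + 15228)*(-14398 + (9549 + 4582)) + L(-49, -115)) = √((1/(-24159 - 21583) + 15228)*(-14398 + (9549 + 4582)) + √((-49)² + (-115)²)) = √((1/(-45742) + 15228)*(-14398 + 14131) + √(2401 + 13225)) = √((-1/45742 + 15228)*(-267) + √15626) = √((696559175/45742)*(-267) + √15626) = √(-185981299725/45742 + √15626)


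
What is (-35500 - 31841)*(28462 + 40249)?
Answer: -4627067451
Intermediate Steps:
(-35500 - 31841)*(28462 + 40249) = -67341*68711 = -4627067451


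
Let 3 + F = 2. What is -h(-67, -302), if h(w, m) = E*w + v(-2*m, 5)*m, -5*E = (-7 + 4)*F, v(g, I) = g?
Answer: 911839/5 ≈ 1.8237e+5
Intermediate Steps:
F = -1 (F = -3 + 2 = -1)
E = -3/5 (E = -(-7 + 4)*(-1)/5 = -(-3)*(-1)/5 = -1/5*3 = -3/5 ≈ -0.60000)
h(w, m) = -2*m**2 - 3*w/5 (h(w, m) = -3*w/5 + (-2*m)*m = -3*w/5 - 2*m**2 = -2*m**2 - 3*w/5)
-h(-67, -302) = -(-2*(-302)**2 - 3/5*(-67)) = -(-2*91204 + 201/5) = -(-182408 + 201/5) = -1*(-911839/5) = 911839/5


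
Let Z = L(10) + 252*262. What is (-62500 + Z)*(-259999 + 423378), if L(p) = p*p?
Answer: 592085496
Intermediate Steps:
L(p) = p²
Z = 66124 (Z = 10² + 252*262 = 100 + 66024 = 66124)
(-62500 + Z)*(-259999 + 423378) = (-62500 + 66124)*(-259999 + 423378) = 3624*163379 = 592085496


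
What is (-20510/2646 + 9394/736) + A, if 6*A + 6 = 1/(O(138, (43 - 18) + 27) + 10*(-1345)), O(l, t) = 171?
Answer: 529377061/131940144 ≈ 4.0123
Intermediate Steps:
A = -79675/79674 (A = -1 + 1/(6*(171 + 10*(-1345))) = -1 + 1/(6*(171 - 13450)) = -1 + (⅙)/(-13279) = -1 + (⅙)*(-1/13279) = -1 - 1/79674 = -79675/79674 ≈ -1.0000)
(-20510/2646 + 9394/736) + A = (-20510/2646 + 9394/736) - 79675/79674 = (-20510*1/2646 + 9394*(1/736)) - 79675/79674 = (-1465/189 + 4697/368) - 79675/79674 = 348613/69552 - 79675/79674 = 529377061/131940144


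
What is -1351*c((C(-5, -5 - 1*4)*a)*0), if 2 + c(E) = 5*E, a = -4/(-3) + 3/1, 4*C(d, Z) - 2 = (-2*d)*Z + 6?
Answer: 2702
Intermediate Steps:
C(d, Z) = 2 - Z*d/2 (C(d, Z) = ½ + ((-2*d)*Z + 6)/4 = ½ + (-2*Z*d + 6)/4 = ½ + (6 - 2*Z*d)/4 = ½ + (3/2 - Z*d/2) = 2 - Z*d/2)
a = 13/3 (a = -4*(-⅓) + 3*1 = 4/3 + 3 = 13/3 ≈ 4.3333)
c(E) = -2 + 5*E
-1351*c((C(-5, -5 - 1*4)*a)*0) = -1351*(-2 + 5*(((2 - ½*(-5 - 1*4)*(-5))*(13/3))*0)) = -1351*(-2 + 5*(((2 - ½*(-5 - 4)*(-5))*(13/3))*0)) = -1351*(-2 + 5*(((2 - ½*(-9)*(-5))*(13/3))*0)) = -1351*(-2 + 5*(((2 - 45/2)*(13/3))*0)) = -1351*(-2 + 5*(-41/2*13/3*0)) = -1351*(-2 + 5*(-533/6*0)) = -1351*(-2 + 5*0) = -1351*(-2 + 0) = -1351*(-2) = 2702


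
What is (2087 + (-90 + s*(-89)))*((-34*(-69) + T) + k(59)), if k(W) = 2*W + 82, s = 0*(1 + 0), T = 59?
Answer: 5202185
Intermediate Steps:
s = 0 (s = 0*1 = 0)
k(W) = 82 + 2*W
(2087 + (-90 + s*(-89)))*((-34*(-69) + T) + k(59)) = (2087 + (-90 + 0*(-89)))*((-34*(-69) + 59) + (82 + 2*59)) = (2087 + (-90 + 0))*((2346 + 59) + (82 + 118)) = (2087 - 90)*(2405 + 200) = 1997*2605 = 5202185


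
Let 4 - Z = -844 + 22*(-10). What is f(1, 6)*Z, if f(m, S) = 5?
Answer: 5340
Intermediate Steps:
Z = 1068 (Z = 4 - (-844 + 22*(-10)) = 4 - (-844 - 220) = 4 - 1*(-1064) = 4 + 1064 = 1068)
f(1, 6)*Z = 5*1068 = 5340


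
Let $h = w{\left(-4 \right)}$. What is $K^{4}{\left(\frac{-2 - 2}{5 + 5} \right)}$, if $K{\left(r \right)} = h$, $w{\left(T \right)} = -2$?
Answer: $16$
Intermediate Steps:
$h = -2$
$K{\left(r \right)} = -2$
$K^{4}{\left(\frac{-2 - 2}{5 + 5} \right)} = \left(-2\right)^{4} = 16$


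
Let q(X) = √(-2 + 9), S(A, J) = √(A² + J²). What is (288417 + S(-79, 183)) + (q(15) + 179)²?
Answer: 320465 + √39730 + 358*√7 ≈ 3.2161e+5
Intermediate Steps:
q(X) = √7
(288417 + S(-79, 183)) + (q(15) + 179)² = (288417 + √((-79)² + 183²)) + (√7 + 179)² = (288417 + √(6241 + 33489)) + (179 + √7)² = (288417 + √39730) + (179 + √7)² = 288417 + √39730 + (179 + √7)²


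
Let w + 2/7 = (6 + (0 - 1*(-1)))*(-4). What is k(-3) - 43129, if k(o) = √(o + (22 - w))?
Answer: -43129 + √2317/7 ≈ -43122.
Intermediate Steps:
w = -198/7 (w = -2/7 + (6 + (0 - 1*(-1)))*(-4) = -2/7 + (6 + (0 + 1))*(-4) = -2/7 + (6 + 1)*(-4) = -2/7 + 7*(-4) = -2/7 - 28 = -198/7 ≈ -28.286)
k(o) = √(352/7 + o) (k(o) = √(o + (22 - 1*(-198/7))) = √(o + (22 + 198/7)) = √(o + 352/7) = √(352/7 + o))
k(-3) - 43129 = √(2464 + 49*(-3))/7 - 43129 = √(2464 - 147)/7 - 43129 = √2317/7 - 43129 = -43129 + √2317/7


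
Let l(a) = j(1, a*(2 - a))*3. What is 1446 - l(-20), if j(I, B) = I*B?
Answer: 2766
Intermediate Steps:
j(I, B) = B*I
l(a) = 3*a*(2 - a) (l(a) = ((a*(2 - a))*1)*3 = (a*(2 - a))*3 = 3*a*(2 - a))
1446 - l(-20) = 1446 - 3*(-20)*(2 - 1*(-20)) = 1446 - 3*(-20)*(2 + 20) = 1446 - 3*(-20)*22 = 1446 - 1*(-1320) = 1446 + 1320 = 2766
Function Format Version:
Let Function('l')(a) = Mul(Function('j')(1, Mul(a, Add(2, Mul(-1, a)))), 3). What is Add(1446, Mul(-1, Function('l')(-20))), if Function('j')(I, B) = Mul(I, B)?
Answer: 2766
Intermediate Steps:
Function('j')(I, B) = Mul(B, I)
Function('l')(a) = Mul(3, a, Add(2, Mul(-1, a))) (Function('l')(a) = Mul(Mul(Mul(a, Add(2, Mul(-1, a))), 1), 3) = Mul(Mul(a, Add(2, Mul(-1, a))), 3) = Mul(3, a, Add(2, Mul(-1, a))))
Add(1446, Mul(-1, Function('l')(-20))) = Add(1446, Mul(-1, Mul(3, -20, Add(2, Mul(-1, -20))))) = Add(1446, Mul(-1, Mul(3, -20, Add(2, 20)))) = Add(1446, Mul(-1, Mul(3, -20, 22))) = Add(1446, Mul(-1, -1320)) = Add(1446, 1320) = 2766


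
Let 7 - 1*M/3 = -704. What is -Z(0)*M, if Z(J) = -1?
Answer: 2133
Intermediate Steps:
M = 2133 (M = 21 - 3*(-704) = 21 + 2112 = 2133)
-Z(0)*M = -(-1)*2133 = -1*(-2133) = 2133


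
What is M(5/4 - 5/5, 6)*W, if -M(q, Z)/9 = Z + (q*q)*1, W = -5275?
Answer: 4605075/16 ≈ 2.8782e+5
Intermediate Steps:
M(q, Z) = -9*Z - 9*q² (M(q, Z) = -9*(Z + (q*q)*1) = -9*(Z + q²*1) = -9*(Z + q²) = -9*Z - 9*q²)
M(5/4 - 5/5, 6)*W = (-9*6 - 9*(5/4 - 5/5)²)*(-5275) = (-54 - 9*(5*(¼) - 5*⅕)²)*(-5275) = (-54 - 9*(5/4 - 1)²)*(-5275) = (-54 - 9*(¼)²)*(-5275) = (-54 - 9*1/16)*(-5275) = (-54 - 9/16)*(-5275) = -873/16*(-5275) = 4605075/16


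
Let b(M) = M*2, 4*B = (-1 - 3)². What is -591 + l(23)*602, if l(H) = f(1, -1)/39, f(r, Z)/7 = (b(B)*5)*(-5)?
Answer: -865849/39 ≈ -22201.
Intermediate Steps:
B = 4 (B = (-1 - 3)²/4 = (¼)*(-4)² = (¼)*16 = 4)
b(M) = 2*M
f(r, Z) = -1400 (f(r, Z) = 7*(((2*4)*5)*(-5)) = 7*((8*5)*(-5)) = 7*(40*(-5)) = 7*(-200) = -1400)
l(H) = -1400/39
-591 + l(23)*602 = -591 - 1400/39*602 = -591 - 842800/39 = -865849/39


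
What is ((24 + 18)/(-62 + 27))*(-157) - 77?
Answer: 557/5 ≈ 111.40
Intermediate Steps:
((24 + 18)/(-62 + 27))*(-157) - 77 = (42/(-35))*(-157) - 77 = (42*(-1/35))*(-157) - 77 = -6/5*(-157) - 77 = 942/5 - 77 = 557/5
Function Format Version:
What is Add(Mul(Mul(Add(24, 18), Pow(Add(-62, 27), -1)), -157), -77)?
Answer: Rational(557, 5) ≈ 111.40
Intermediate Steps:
Add(Mul(Mul(Add(24, 18), Pow(Add(-62, 27), -1)), -157), -77) = Add(Mul(Mul(42, Pow(-35, -1)), -157), -77) = Add(Mul(Mul(42, Rational(-1, 35)), -157), -77) = Add(Mul(Rational(-6, 5), -157), -77) = Add(Rational(942, 5), -77) = Rational(557, 5)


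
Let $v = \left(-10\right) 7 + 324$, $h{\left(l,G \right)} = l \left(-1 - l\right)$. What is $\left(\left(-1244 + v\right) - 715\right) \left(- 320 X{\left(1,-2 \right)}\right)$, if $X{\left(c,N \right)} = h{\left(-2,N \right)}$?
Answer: $-1091200$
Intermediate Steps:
$X{\left(c,N \right)} = -2$ ($X{\left(c,N \right)} = \left(-1\right) \left(-2\right) \left(1 - 2\right) = \left(-1\right) \left(-2\right) \left(-1\right) = -2$)
$v = 254$ ($v = -70 + 324 = 254$)
$\left(\left(-1244 + v\right) - 715\right) \left(- 320 X{\left(1,-2 \right)}\right) = \left(\left(-1244 + 254\right) - 715\right) \left(\left(-320\right) \left(-2\right)\right) = \left(-990 - 715\right) 640 = \left(-1705\right) 640 = -1091200$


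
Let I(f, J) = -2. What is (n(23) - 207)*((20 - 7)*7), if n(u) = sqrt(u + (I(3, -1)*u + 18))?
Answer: -18837 + 91*I*sqrt(5) ≈ -18837.0 + 203.48*I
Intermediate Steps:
n(u) = sqrt(18 - u) (n(u) = sqrt(u + (-2*u + 18)) = sqrt(u + (18 - 2*u)) = sqrt(18 - u))
(n(23) - 207)*((20 - 7)*7) = (sqrt(18 - 1*23) - 207)*((20 - 7)*7) = (sqrt(18 - 23) - 207)*(13*7) = (sqrt(-5) - 207)*91 = (I*sqrt(5) - 207)*91 = (-207 + I*sqrt(5))*91 = -18837 + 91*I*sqrt(5)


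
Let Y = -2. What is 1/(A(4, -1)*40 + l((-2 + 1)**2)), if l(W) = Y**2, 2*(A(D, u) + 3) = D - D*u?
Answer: 1/44 ≈ 0.022727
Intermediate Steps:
A(D, u) = -3 + D/2 - D*u/2 (A(D, u) = -3 + (D - D*u)/2 = -3 + (D/2 - D*u/2) = -3 + D/2 - D*u/2)
l(W) = 4 (l(W) = (-2)**2 = 4)
1/(A(4, -1)*40 + l((-2 + 1)**2)) = 1/((-3 + (1/2)*4 - 1/2*4*(-1))*40 + 4) = 1/((-3 + 2 + 2)*40 + 4) = 1/(1*40 + 4) = 1/(40 + 4) = 1/44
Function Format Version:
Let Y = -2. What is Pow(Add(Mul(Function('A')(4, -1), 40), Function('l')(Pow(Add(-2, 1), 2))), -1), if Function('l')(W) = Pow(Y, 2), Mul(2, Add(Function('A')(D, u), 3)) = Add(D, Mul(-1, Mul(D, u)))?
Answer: Rational(1, 44) ≈ 0.022727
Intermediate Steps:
Function('A')(D, u) = Add(-3, Mul(Rational(1, 2), D), Mul(Rational(-1, 2), D, u)) (Function('A')(D, u) = Add(-3, Mul(Rational(1, 2), Add(D, Mul(-1, Mul(D, u))))) = Add(-3, Mul(Rational(1, 2), Add(D, Mul(-1, D, u)))) = Add(-3, Add(Mul(Rational(1, 2), D), Mul(Rational(-1, 2), D, u))) = Add(-3, Mul(Rational(1, 2), D), Mul(Rational(-1, 2), D, u)))
Function('l')(W) = 4 (Function('l')(W) = Pow(-2, 2) = 4)
Pow(Add(Mul(Function('A')(4, -1), 40), Function('l')(Pow(Add(-2, 1), 2))), -1) = Pow(Add(Mul(Add(-3, Mul(Rational(1, 2), 4), Mul(Rational(-1, 2), 4, -1)), 40), 4), -1) = Pow(Add(Mul(Add(-3, 2, 2), 40), 4), -1) = Pow(Add(Mul(1, 40), 4), -1) = Pow(Add(40, 4), -1) = Pow(44, -1) = Rational(1, 44)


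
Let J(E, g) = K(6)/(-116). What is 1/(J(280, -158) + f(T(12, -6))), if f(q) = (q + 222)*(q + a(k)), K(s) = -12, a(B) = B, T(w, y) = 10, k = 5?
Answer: 29/100923 ≈ 0.00028735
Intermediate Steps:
f(q) = (5 + q)*(222 + q) (f(q) = (q + 222)*(q + 5) = (222 + q)*(5 + q) = (5 + q)*(222 + q))
J(E, g) = 3/29 (J(E, g) = -12/(-116) = -12*(-1/116) = 3/29)
1/(J(280, -158) + f(T(12, -6))) = 1/(3/29 + (1110 + 10² + 227*10)) = 1/(3/29 + (1110 + 100 + 2270)) = 1/(3/29 + 3480) = 1/(100923/29) = 29/100923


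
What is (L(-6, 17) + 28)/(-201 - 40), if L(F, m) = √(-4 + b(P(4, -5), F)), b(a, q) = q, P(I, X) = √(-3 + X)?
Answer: -28/241 - I*√10/241 ≈ -0.11618 - 0.013121*I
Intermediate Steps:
L(F, m) = √(-4 + F)
(L(-6, 17) + 28)/(-201 - 40) = (√(-4 - 6) + 28)/(-201 - 40) = (√(-10) + 28)/(-241) = (I*√10 + 28)*(-1/241) = (28 + I*√10)*(-1/241) = -28/241 - I*√10/241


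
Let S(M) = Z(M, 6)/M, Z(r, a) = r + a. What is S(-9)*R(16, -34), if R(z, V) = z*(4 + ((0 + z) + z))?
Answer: 192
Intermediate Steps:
Z(r, a) = a + r
R(z, V) = z*(4 + 2*z) (R(z, V) = z*(4 + (z + z)) = z*(4 + 2*z))
S(M) = (6 + M)/M
S(-9)*R(16, -34) = ((6 - 9)/(-9))*(2*16*(2 + 16)) = (-1/9*(-3))*(2*16*18) = (1/3)*576 = 192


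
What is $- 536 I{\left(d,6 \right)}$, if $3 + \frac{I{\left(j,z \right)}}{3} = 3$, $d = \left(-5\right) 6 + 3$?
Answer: $0$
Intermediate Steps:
$d = -27$ ($d = -30 + 3 = -27$)
$I{\left(j,z \right)} = 0$ ($I{\left(j,z \right)} = -9 + 3 \cdot 3 = -9 + 9 = 0$)
$- 536 I{\left(d,6 \right)} = \left(-536\right) 0 = 0$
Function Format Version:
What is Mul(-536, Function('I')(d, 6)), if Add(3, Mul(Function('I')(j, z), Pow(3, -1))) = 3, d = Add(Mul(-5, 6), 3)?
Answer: 0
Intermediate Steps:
d = -27 (d = Add(-30, 3) = -27)
Function('I')(j, z) = 0 (Function('I')(j, z) = Add(-9, Mul(3, 3)) = Add(-9, 9) = 0)
Mul(-536, Function('I')(d, 6)) = Mul(-536, 0) = 0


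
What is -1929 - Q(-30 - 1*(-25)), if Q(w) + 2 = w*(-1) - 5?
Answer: -1927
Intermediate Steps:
Q(w) = -7 - w (Q(w) = -2 + (w*(-1) - 5) = -2 + (-w - 5) = -2 + (-5 - w) = -7 - w)
-1929 - Q(-30 - 1*(-25)) = -1929 - (-7 - (-30 - 1*(-25))) = -1929 - (-7 - (-30 + 25)) = -1929 - (-7 - 1*(-5)) = -1929 - (-7 + 5) = -1929 - 1*(-2) = -1929 + 2 = -1927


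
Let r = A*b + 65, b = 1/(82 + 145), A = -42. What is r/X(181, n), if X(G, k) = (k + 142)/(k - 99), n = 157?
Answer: 853354/67873 ≈ 12.573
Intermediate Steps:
b = 1/227 ≈ 0.0044053
r = 14713/227 (r = -42*1/227 + 65 = -42/227 + 65 = 14713/227 ≈ 64.815)
X(G, k) = (142 + k)/(-99 + k)
r/X(181, n) = 14713/(227*(((142 + 157)/(-99 + 157)))) = 14713/(227*((299/58))) = 14713/(227*(((1/58)*299))) = 14713/(227*(299/58)) = (14713/227)*(58/299) = 853354/67873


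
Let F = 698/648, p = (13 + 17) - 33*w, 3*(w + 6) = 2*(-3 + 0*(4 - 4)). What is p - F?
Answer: 94907/324 ≈ 292.92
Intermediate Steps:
w = -8 (w = -6 + (2*(-3 + 0*(4 - 4)))/3 = -6 + (2*(-3 + 0*0))/3 = -6 + (2*(-3 + 0))/3 = -6 + (2*(-3))/3 = -6 + (⅓)*(-6) = -6 - 2 = -8)
p = 294 (p = (13 + 17) - 33*(-8) = 30 + 264 = 294)
F = 349/324 (F = 698*(1/648) = 349/324 ≈ 1.0772)
p - F = 294 - 1*349/324 = 294 - 349/324 = 94907/324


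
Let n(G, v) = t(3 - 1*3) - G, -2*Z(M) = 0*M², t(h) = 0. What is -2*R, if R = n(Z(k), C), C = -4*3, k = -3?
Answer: 0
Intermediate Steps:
C = -12
Z(M) = 0 (Z(M) = -0*M² = -½*0 = 0)
n(G, v) = -G (n(G, v) = 0 - G = -G)
R = 0 (R = -1*0 = 0)
-2*R = -2*0 = 0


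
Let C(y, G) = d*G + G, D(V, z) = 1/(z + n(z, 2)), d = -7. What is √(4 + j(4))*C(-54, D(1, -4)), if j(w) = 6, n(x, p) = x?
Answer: 3*√10/4 ≈ 2.3717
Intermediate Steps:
D(V, z) = 1/(2*z) (D(V, z) = 1/(z + z) = 1/(2*z))
C(y, G) = -6*G (C(y, G) = -7*G + G = -6*G)
√(4 + j(4))*C(-54, D(1, -4)) = √(4 + 6)*(-3/(-4)) = √10*(-3*(-1)/4) = √10*(-6*(-⅛)) = √10*(¾) = 3*√10/4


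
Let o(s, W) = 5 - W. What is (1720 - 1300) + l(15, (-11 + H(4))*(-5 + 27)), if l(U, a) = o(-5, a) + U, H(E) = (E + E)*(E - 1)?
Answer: 154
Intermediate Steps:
H(E) = 2*E*(-1 + E) (H(E) = (2*E)*(-1 + E) = 2*E*(-1 + E))
l(U, a) = 5 + U - a (l(U, a) = (5 - a) + U = 5 + U - a)
(1720 - 1300) + l(15, (-11 + H(4))*(-5 + 27)) = (1720 - 1300) + (5 + 15 - (-11 + 2*4*(-1 + 4))*(-5 + 27)) = 420 + (5 + 15 - (-11 + 2*4*3)*22) = 420 + (5 + 15 - (-11 + 24)*22) = 420 + (5 + 15 - 13*22) = 420 + (5 + 15 - 1*286) = 420 + (5 + 15 - 286) = 420 - 266 = 154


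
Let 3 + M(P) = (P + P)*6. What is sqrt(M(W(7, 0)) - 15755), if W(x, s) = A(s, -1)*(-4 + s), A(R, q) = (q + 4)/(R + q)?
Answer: I*sqrt(15614) ≈ 124.96*I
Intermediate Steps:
A(R, q) = (4 + q)/(R + q)
W(x, s) = 3*(-4 + s)/(-1 + s) (W(x, s) = ((4 - 1)/(s - 1))*(-4 + s) = (3/(-1 + s))*(-4 + s) = 3*(-4 + s)/(-1 + s))
M(P) = -3 + 12*P (M(P) = -3 + (P + P)*6 = -3 + (2*P)*6 = -3 + 12*P)
sqrt(M(W(7, 0)) - 15755) = sqrt((-3 + 12*(3*(-4 + 0)/(-1 + 0))) - 15755) = sqrt((-3 + 12*(3*(-4)/(-1))) - 15755) = sqrt((-3 + 12*(3*(-1)*(-4))) - 15755) = sqrt((-3 + 12*12) - 15755) = sqrt((-3 + 144) - 15755) = sqrt(141 - 15755) = sqrt(-15614) = I*sqrt(15614)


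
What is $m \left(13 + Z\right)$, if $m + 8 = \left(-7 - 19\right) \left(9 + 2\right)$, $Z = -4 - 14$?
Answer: $1470$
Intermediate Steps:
$Z = -18$
$m = -294$ ($m = -8 + \left(-7 - 19\right) \left(9 + 2\right) = -8 - 286 = -294$)
$m \left(13 + Z\right) = - 294 \left(13 - 18\right) = \left(-294\right) \left(-5\right) = 1470$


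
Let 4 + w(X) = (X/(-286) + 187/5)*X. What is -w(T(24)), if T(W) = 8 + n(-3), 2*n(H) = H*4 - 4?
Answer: 4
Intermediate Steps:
n(H) = -2 + 2*H (n(H) = (H*4 - 4)/2 = (4*H - 4)/2 = (-4 + 4*H)/2 = -2 + 2*H)
T(W) = 0 (T(W) = 8 + (-2 + 2*(-3)) = 8 + (-2 - 6) = 8 - 8 = 0)
w(X) = -4 + X*(187/5 - X/286) (w(X) = -4 + (X/(-286) + 187/5)*X = -4 + (X*(-1/286) + 187*(⅕))*X = -4 + (-X/286 + 187/5)*X = -4 + (187/5 - X/286)*X = -4 + X*(187/5 - X/286))
-w(T(24)) = -(-4 - 1/286*0² + (187/5)*0) = -(-4 - 1/286*0 + 0) = -(-4 + 0 + 0) = -1*(-4) = 4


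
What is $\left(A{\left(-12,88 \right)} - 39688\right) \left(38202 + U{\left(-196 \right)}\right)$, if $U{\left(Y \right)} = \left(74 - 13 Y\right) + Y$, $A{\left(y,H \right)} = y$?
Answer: $-1612931600$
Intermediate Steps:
$U{\left(Y \right)} = 74 - 12 Y$
$\left(A{\left(-12,88 \right)} - 39688\right) \left(38202 + U{\left(-196 \right)}\right) = \left(-12 - 39688\right) \left(38202 + \left(74 - -2352\right)\right) = - 39700 \left(38202 + \left(74 + 2352\right)\right) = - 39700 \left(38202 + 2426\right) = \left(-39700\right) 40628 = -1612931600$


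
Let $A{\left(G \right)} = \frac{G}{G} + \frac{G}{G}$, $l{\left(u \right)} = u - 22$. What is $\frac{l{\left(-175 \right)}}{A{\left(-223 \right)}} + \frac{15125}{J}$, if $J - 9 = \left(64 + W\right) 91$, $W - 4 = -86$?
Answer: $- \frac{351163}{3258} \approx -107.78$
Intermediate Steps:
$W = -82$ ($W = 4 - 86 = -82$)
$l{\left(u \right)} = -22 + u$
$J = -1629$ ($J = 9 + \left(64 - 82\right) 91 = 9 - 1638 = -1629$)
$A{\left(G \right)} = 2$ ($A{\left(G \right)} = 1 + 1 = 2$)
$\frac{l{\left(-175 \right)}}{A{\left(-223 \right)}} + \frac{15125}{J} = \frac{-22 - 175}{2} + \frac{15125}{-1629} = \left(-197\right) \frac{1}{2} + 15125 \left(- \frac{1}{1629}\right) = - \frac{197}{2} - \frac{15125}{1629} = - \frac{351163}{3258}$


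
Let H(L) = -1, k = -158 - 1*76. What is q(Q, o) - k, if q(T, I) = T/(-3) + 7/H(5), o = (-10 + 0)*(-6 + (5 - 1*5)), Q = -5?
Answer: 686/3 ≈ 228.67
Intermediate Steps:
k = -234 (k = -158 - 76 = -234)
o = 60 (o = -10*(-6 + (5 - 5)) = -10*(-6 + 0) = -10*(-6) = 60)
q(T, I) = -7 - T/3 (q(T, I) = T/(-3) + 7/(-1) = T*(-⅓) + 7*(-1) = -T/3 - 7 = -7 - T/3)
q(Q, o) - k = (-7 - ⅓*(-5)) - 1*(-234) = (-7 + 5/3) + 234 = -16/3 + 234 = 686/3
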